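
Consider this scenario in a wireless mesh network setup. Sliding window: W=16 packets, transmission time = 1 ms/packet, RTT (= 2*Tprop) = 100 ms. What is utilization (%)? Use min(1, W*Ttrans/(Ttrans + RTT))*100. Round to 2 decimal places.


Given: W = 16, Ttrans = 1 ms, RTT = 100 ms (= 2 * Tprop, Tprop = 50 ms)
Cycle time = Ttrans + RTT = 1 + 100 = 101 ms (first packet sent until its ACK returns)
W * Ttrans = 16 * 1 = 16 ms of sending per cycle
W * Ttrans / (Ttrans + RTT) = 16 / 101 = 0.158416
U = min(1, 0.158416) = 0.158416
U% = 15.84%

15.84


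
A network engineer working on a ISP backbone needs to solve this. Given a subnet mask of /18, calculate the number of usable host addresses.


Given: subnet mask /18
Host bits = 32 - 18 = 14
Total addresses = 2^14 = 16384
Usable hosts = 16384 - 2 (network + broadcast) = 16382

16382


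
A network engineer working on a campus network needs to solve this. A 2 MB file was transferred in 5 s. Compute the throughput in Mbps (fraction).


Given: file = 2 MB, time = 5 s
File in Mb = 2 * 8 = 16 Mb
Throughput = 16 / 5 Mbps
Throughput = 16/5 Mbps

16/5


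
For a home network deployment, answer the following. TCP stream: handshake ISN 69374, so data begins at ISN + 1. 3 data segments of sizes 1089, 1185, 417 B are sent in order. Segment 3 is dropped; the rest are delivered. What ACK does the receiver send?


SYN uses sequence number 69374; first data byte = ISN + 1 = 69375.
Segment 1: SEQ = 69375, len = 1089 B, covers [69375, 70463]
Segment 2: SEQ = 70464, len = 1185 B, covers [70464, 71648]
Segment 3: SEQ = 71649, len = 417 B, covers [71649, 72065] [LOST]
In-order data received: bytes [69375, 71648] (segments 1..2).
Segment 3 missing -> gap begins at byte 71649.
Cumulative ACK = next expected in-order byte = 69375 + 1089 + 1185 = 71649

71649


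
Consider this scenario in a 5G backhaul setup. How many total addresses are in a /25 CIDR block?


Given: CIDR prefix /25
Host bits = 32 - 25 = 7
Total addresses = 2^7 = 128

128


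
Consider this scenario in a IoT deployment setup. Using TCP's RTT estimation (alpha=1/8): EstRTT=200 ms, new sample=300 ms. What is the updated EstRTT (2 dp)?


Given: EstRTT = 200 ms, SampleRTT = 300 ms, alpha = 1/8
New EstRTT = (1 - alpha) * EstRTT + alpha * SampleRTT
(7/8) * 200 = 175
(1/8) * 300 = 37.5
New EstRTT = 175 + 37.5 = 212.5 ms -> 212.50 ms (2 dp)

212.50


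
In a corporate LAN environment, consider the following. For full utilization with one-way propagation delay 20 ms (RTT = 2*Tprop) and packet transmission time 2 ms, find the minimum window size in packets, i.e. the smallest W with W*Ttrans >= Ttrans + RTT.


Given: Ttrans = 2 ms, RTT = 40 ms (= 2 * Tprop, Tprop = 20 ms)
Time until first ACK returns = Ttrans + RTT = 2 + 40 = 42 ms
Need W * Ttrans >= Ttrans + RTT  ->  W >= (Ttrans + RTT) / Ttrans
(Ttrans + RTT) / Ttrans = 42 / 2 = 21
W_min = ceil(21) = 21

21


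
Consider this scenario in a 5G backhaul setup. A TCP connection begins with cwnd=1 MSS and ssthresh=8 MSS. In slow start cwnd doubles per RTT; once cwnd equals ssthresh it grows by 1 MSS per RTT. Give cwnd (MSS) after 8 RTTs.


RTT 0: cwnd = 1 MSS (initial)
RTT 1: cwnd = 2 MSS (slow start, doubled)
RTT 2: cwnd = 4 MSS (slow start, doubled)
RTT 3: cwnd = 8 MSS (slow start, doubled)
RTT 4: cwnd = 9 MSS (congestion avoidance, +1)
RTT 5: cwnd = 10 MSS (congestion avoidance, +1)
RTT 6: cwnd = 11 MSS (congestion avoidance, +1)
RTT 7: cwnd = 12 MSS (congestion avoidance, +1)
RTT 8: cwnd = 13 MSS (congestion avoidance, +1)

13


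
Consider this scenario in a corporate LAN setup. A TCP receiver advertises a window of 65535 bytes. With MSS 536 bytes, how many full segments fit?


Given: RWND = 65535 bytes, MSS = 536 bytes
Full segments = floor(RWND / MSS)
Full segments = floor(65535 / 536)
Full segments = floor(122.2668) = 122

122


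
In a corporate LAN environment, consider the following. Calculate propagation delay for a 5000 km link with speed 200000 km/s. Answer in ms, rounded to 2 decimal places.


Given: distance = 5000 km, speed = 200000 km/s
Delay = distance / speed = 5000 / 200000 seconds
Delay in ms = 5000 * 1000 / 200000
Delay = 25.0000 ms
Rounded to 2 dp = 25.00 ms

25.00


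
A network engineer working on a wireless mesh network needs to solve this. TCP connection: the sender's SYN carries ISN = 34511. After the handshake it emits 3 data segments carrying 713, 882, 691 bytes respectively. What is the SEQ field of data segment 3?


The SYN occupies sequence number ISN = 34511, so the first data byte is ISN + 1 = 34512.
SEQ of data segment i = (ISN + 1) + sum of payload sizes of segments 1..i-1.
Segment 1: SEQ = 34512, payload = 713 bytes
Segment 2: SEQ = 35225, payload = 882 bytes
Segment 3: SEQ = 36107, payload = 691 bytes
SEQ of segment 3 = 34512 + 713 + 882 = 36107

36107


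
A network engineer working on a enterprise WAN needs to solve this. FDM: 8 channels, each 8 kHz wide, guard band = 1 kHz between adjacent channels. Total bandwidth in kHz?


Given: 8 channels, 8 kHz each, guard = 1 kHz
Channel bandwidth = 8 * 8 = 64 kHz
Guard bands = 7 gaps * 1 kHz = 7 kHz
Total = 64 + 7 = 71 kHz

71


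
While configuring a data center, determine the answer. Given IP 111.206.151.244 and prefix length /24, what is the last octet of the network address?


Given: IP = 111.206.151.244, prefix = /24
Subnet mask = 255.255.255.0
Last octet of IP: 244
Last octet of mask: 0
Network last octet = 244 AND 0 = 0

0


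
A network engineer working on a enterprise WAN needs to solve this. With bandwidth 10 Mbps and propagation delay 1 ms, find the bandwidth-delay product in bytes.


Given: bandwidth = 10 Mbps, delay = 1 ms
BDP in bits = 10 * 10^6 * 1 / 1000
BDP in bits = 10000
BDP in bytes = 10000 / 8 = 1250

1250


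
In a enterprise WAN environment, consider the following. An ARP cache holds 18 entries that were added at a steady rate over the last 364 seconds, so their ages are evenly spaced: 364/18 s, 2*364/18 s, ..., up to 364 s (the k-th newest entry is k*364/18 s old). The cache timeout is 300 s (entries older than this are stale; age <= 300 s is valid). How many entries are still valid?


Ages are k * 364/18 s for k = 1..18 (spacing = 20.2222 s).
Entry k is valid iff k * 364/18 <= 300 iff k <= 18 * 300 / 364 = 14.8352
n_valid = floor(14.8352) = 14
(n_stale = 18 - 14 = 4)

14


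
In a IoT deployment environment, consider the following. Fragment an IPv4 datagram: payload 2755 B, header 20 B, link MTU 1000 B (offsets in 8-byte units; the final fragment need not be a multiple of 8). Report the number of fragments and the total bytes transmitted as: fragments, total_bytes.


Max data per non-final fragment = floor((MTU - header)/8)*8 = floor((1000 - 20)/8)*8 = floor(980/8)*8 = 976 B
Final fragment needs no 8-byte alignment: it can carry up to MTU - header = 980 B
Non-final fragments needed = ceil((payload - 980) / 976) = ceil(1775/976) = ceil(1.8186) = 2
Number of fragments = 2 + 1 = 3
Fragment sizes (data): 2 * 976 B + 803 B (last, 803 <= 980 OK)
Total bytes sent = payload + n_frags * header = 2755 + 3*20 = 2755 + 60 = 2815 B

3, 2815


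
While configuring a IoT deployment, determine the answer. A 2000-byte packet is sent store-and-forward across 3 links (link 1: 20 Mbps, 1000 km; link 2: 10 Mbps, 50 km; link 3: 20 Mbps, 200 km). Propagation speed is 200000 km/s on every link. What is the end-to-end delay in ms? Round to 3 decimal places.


Packet = 2000 bytes = 16000 bits. Store-and-forward: sum (t_trans + t_prop) per link.
Link 1: t_trans = 16000/(20*10^6) s = 0.8000 ms; t_prop = 1000/200000 s = 5.0000 ms; subtotal = 5.8000 ms
Link 2: t_trans = 16000/(10*10^6) s = 1.6000 ms; t_prop = 50/200000 s = 0.2500 ms; subtotal = 1.8500 ms
Link 3: t_trans = 16000/(20*10^6) s = 0.8000 ms; t_prop = 200/200000 s = 1.0000 ms; subtotal = 1.8000 ms
End-to-end = 5.8000 + 1.8500 + 1.8000 = 9.4500 ms -> 9.450 ms (3 dp)

9.450


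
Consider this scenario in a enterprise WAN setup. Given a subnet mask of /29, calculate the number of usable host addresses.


Given: subnet mask /29
Host bits = 32 - 29 = 3
Total addresses = 2^3 = 8
Usable hosts = 8 - 2 (network + broadcast) = 6

6


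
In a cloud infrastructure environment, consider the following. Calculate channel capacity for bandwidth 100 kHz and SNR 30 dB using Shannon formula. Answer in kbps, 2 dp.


Given: B = 100 kHz, SNR = 30 dB
SNR linear = 10^(30/10) = 1000
1 + SNR = 1001
log2(1001) = 9.9672262588
C = 100 * 1000 * 9.9672262588 = 996722.6259 bps
C = 996.722626 kbps -> 996.72 kbps (2 dp)

996.72


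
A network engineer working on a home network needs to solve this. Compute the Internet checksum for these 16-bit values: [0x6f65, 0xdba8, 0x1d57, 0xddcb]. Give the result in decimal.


Given words: [0x6f65, 0xdba8, 0x1d57, 0xddcb]
Step 1: Sum all words
Raw sum = 28517 + 56232 + 7511 + 56779 = 149039
Step 2: Fold carry: (17967 + 2) = 17969
One's complement = ~17969 & 0xFFFF = 47566

47566


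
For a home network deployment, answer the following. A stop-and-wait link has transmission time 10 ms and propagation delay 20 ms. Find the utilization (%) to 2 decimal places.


Given: Ttrans = 10 ms, Tprop = 20 ms
RTT = 2 * Tprop = 2 * 20 = 40 ms
U = Ttrans / (Ttrans + RTT)
U = 10 / (10 + 40)
U = 10 / 50 = 0.2
U% = 20.00%

20.00


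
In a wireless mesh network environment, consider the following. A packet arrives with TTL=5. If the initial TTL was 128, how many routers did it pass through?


Given: initial TTL = 128, received TTL = 5
Hops = initial TTL - received TTL
Hops = 128 - 5 = 123

123


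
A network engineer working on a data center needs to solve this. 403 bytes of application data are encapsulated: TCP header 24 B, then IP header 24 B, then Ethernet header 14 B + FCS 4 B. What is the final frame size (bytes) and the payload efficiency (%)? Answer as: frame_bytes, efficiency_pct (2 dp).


TCP segment = 403 + 24 = 427 B
IP packet = 427 + 24 = 451 B
Ethernet frame = 451 + 14 + 4 = 469 B
Efficiency = app / frame = 403 / 469 = 0.859275 = 85.9275% -> 85.93% (2 dp)

469, 85.93


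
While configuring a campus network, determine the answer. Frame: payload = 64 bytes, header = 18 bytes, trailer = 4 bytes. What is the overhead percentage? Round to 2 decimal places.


Given: payload = 64 B, header = 18 B, trailer = 4 B
Overhead bytes = header + trailer = 18 + 4 = 22
Total frame = payload + overhead = 64 + 22 = 86
Overhead % = 22 / 86 * 100 = 25.5814% -> 25.58% (2 dp)

25.58


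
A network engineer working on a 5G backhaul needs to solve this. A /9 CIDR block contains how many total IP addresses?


Given: CIDR prefix /9
Host bits = 32 - 9 = 23
Total addresses = 2^23 = 8388608

8388608


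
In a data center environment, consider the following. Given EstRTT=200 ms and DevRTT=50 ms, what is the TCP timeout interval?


Given: EstRTT = 200 ms, DevRTT = 50 ms
Timeout = EstRTT + 4 * DevRTT
4 * DevRTT = 4 * 50 = 200
Timeout = 200 + 200 = 400 ms

400


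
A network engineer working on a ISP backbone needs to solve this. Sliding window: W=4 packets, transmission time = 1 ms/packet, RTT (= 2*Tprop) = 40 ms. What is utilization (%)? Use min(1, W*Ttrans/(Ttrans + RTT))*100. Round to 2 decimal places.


Given: W = 4, Ttrans = 1 ms, RTT = 40 ms (= 2 * Tprop, Tprop = 20 ms)
Cycle time = Ttrans + RTT = 1 + 40 = 41 ms (first packet sent until its ACK returns)
W * Ttrans = 4 * 1 = 4 ms of sending per cycle
W * Ttrans / (Ttrans + RTT) = 4 / 41 = 0.097561
U = min(1, 0.097561) = 0.097561
U% = 9.76%

9.76


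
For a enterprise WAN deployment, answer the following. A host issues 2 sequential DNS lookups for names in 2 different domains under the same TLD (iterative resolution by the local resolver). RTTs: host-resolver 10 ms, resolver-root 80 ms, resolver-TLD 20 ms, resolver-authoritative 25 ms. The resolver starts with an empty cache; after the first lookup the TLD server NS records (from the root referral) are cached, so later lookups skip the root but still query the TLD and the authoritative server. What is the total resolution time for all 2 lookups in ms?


Lookup 1 (cold cache): local + root + TLD + auth = 10 + 80 + 20 + 25 = 135 ms
Lookups 2..2 (TLD NS cached -> skip root; new domain -> still ask TLD and auth): local + TLD + auth = 10 + 20 + 25 = 55 ms each
Remaining 1 lookups: 1 * 55 = 55 ms
Total = 135 + 55 = 190 ms

190


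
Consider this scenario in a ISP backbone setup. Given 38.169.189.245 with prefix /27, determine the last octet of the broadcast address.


Given: IP = 38.169.189.245, prefix = /27
Host bits = 32 - 27 = 5
Network last octet = 245 AND mask = 224
Host part size = 2^5 - 1 = 31
Broadcast last octet = 224 OR 31 = 255

255


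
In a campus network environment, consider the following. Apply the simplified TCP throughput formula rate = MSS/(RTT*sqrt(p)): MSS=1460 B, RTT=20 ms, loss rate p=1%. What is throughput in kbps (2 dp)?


Given: MSS = 1460 bytes, RTT = 20 ms, loss = 1%
RTT in seconds = 20 / 1000 = 0.02
Loss rate = 1% = 0.01
sqrt(loss) = sqrt(0.01) = 0.1
Throughput (bytes/s) = 1460 / (0.02 * 0.1) = 730000.0000
Throughput (kbps) = 730000.0000 * 8 / 1000 = 5840.000000 -> 5840.00 kbps (2 dp)

5840.00


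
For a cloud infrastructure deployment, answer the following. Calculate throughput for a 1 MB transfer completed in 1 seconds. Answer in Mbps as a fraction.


Given: file = 1 MB, time = 1 s
File in Mb = 1 * 8 = 8 Mb
Throughput = 8 / 1 Mbps
Throughput = 8 Mbps

8


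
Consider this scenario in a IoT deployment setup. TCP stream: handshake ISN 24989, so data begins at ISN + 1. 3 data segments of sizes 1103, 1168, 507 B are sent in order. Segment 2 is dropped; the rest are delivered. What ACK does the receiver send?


SYN uses sequence number 24989; first data byte = ISN + 1 = 24990.
Segment 1: SEQ = 24990, len = 1103 B, covers [24990, 26092]
Segment 2: SEQ = 26093, len = 1168 B, covers [26093, 27260] [LOST]
Segment 3: SEQ = 27261, len = 507 B, covers [27261, 27767]
In-order data received: bytes [24990, 26092] (segments 1..1).
Segment 2 missing -> gap begins at byte 26093; later segments buffered out of order.
Cumulative ACK = next expected in-order byte = 24990 + 1103 = 26093

26093


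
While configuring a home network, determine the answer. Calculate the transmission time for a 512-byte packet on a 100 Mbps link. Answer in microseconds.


Given: packet = 512 bytes, bandwidth = 100 Mbps
Packet in bits = 512 * 8 = 4096 bits
Bandwidth = 100 * 10^6 = 100000000 bps
Time = 4096 / 100000000 seconds
Time in us = 4096 * 10^6 / 100000000 = 40.96

40.96


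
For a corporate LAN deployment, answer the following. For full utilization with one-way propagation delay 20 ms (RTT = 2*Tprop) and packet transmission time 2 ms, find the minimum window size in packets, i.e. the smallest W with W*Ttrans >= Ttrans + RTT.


Given: Ttrans = 2 ms, RTT = 40 ms (= 2 * Tprop, Tprop = 20 ms)
Time until first ACK returns = Ttrans + RTT = 2 + 40 = 42 ms
Need W * Ttrans >= Ttrans + RTT  ->  W >= (Ttrans + RTT) / Ttrans
(Ttrans + RTT) / Ttrans = 42 / 2 = 21
W_min = ceil(21) = 21

21


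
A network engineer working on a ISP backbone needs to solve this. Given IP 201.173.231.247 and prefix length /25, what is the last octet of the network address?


Given: IP = 201.173.231.247, prefix = /25
Subnet mask = 255.255.255.128
Last octet of IP: 247
Last octet of mask: 128
Network last octet = 247 AND 128 = 128

128


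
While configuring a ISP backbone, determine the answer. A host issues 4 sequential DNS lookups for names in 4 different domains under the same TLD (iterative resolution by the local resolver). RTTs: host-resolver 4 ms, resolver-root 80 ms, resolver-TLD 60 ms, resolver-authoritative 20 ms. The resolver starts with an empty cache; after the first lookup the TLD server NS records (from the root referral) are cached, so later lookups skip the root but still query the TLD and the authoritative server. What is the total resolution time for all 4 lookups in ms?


Lookup 1 (cold cache): local + root + TLD + auth = 4 + 80 + 60 + 20 = 164 ms
Lookups 2..4 (TLD NS cached -> skip root; new domain -> still ask TLD and auth): local + TLD + auth = 4 + 60 + 20 = 84 ms each
Remaining 3 lookups: 3 * 84 = 252 ms
Total = 164 + 252 = 416 ms

416


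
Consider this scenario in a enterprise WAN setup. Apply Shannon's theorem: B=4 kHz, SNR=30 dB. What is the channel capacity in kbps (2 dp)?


Given: B = 4 kHz, SNR = 30 dB
SNR linear = 10^(30/10) = 1000
1 + SNR = 1001
log2(1001) = 9.9672262588
C = 4 * 1000 * 9.9672262588 = 39868.9050 bps
C = 39.868905 kbps -> 39.87 kbps (2 dp)

39.87


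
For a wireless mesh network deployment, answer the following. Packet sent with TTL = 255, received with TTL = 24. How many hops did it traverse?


Given: initial TTL = 255, received TTL = 24
Hops = initial TTL - received TTL
Hops = 255 - 24 = 231

231


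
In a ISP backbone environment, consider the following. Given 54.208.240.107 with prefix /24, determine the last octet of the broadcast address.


Given: IP = 54.208.240.107, prefix = /24
Host bits = 32 - 24 = 8
Network last octet = 107 AND mask = 0
Host part size = 2^8 - 1 = 255
Broadcast last octet = 0 OR 255 = 255

255


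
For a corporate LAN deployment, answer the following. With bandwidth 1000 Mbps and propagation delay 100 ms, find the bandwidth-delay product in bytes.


Given: bandwidth = 1000 Mbps, delay = 100 ms
BDP in bits = 1000 * 10^6 * 100 / 1000
BDP in bits = 100000000
BDP in bytes = 100000000 / 8 = 12500000

12500000


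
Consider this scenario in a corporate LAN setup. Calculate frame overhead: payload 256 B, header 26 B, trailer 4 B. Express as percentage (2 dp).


Given: payload = 256 B, header = 26 B, trailer = 4 B
Overhead bytes = header + trailer = 26 + 4 = 30
Total frame = payload + overhead = 256 + 30 = 286
Overhead % = 30 / 286 * 100 = 10.4895% -> 10.49% (2 dp)

10.49


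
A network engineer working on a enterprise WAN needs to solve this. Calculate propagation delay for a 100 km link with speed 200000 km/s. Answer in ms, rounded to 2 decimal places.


Given: distance = 100 km, speed = 200000 km/s
Delay = distance / speed = 100 / 200000 seconds
Delay in ms = 100 * 1000 / 200000
Delay = 0.5000 ms
Rounded to 2 dp = 0.50 ms

0.50


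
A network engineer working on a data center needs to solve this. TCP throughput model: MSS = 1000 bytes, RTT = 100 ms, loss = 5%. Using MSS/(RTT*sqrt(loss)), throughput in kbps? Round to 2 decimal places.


Given: MSS = 1000 bytes, RTT = 100 ms, loss = 5%
RTT in seconds = 100 / 1000 = 0.1
Loss rate = 5% = 0.05
sqrt(loss) = sqrt(0.05) = 0.223606797750
Throughput (bytes/s) = 1000 / (0.1 * 0.223606797750) = 44721.3595
Throughput (kbps) = 44721.3595 * 8 / 1000 = 357.770876 -> 357.77 kbps (2 dp)

357.77


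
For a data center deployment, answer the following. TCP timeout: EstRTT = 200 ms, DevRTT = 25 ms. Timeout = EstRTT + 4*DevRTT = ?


Given: EstRTT = 200 ms, DevRTT = 25 ms
Timeout = EstRTT + 4 * DevRTT
4 * DevRTT = 4 * 25 = 100
Timeout = 200 + 100 = 300 ms

300


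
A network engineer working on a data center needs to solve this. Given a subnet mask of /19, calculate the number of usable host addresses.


Given: subnet mask /19
Host bits = 32 - 19 = 13
Total addresses = 2^13 = 8192
Usable hosts = 8192 - 2 (network + broadcast) = 8190

8190


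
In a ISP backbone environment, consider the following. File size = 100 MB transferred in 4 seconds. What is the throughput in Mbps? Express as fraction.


Given: file = 100 MB, time = 4 s
File in Mb = 100 * 8 = 800 Mb
Throughput = 800 / 4 Mbps
Throughput = 200 Mbps

200


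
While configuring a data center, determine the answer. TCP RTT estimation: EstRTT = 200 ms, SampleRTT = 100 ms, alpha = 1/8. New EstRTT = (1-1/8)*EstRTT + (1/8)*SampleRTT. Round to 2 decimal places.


Given: EstRTT = 200 ms, SampleRTT = 100 ms, alpha = 1/8
New EstRTT = (1 - alpha) * EstRTT + alpha * SampleRTT
(7/8) * 200 = 175
(1/8) * 100 = 12.5
New EstRTT = 175 + 12.5 = 187.5 ms -> 187.50 ms (2 dp)

187.50


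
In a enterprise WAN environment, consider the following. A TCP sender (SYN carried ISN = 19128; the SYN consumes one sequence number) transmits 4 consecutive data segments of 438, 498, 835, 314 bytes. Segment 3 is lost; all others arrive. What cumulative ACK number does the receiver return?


SYN uses sequence number 19128; first data byte = ISN + 1 = 19129.
Segment 1: SEQ = 19129, len = 438 B, covers [19129, 19566]
Segment 2: SEQ = 19567, len = 498 B, covers [19567, 20064]
Segment 3: SEQ = 20065, len = 835 B, covers [20065, 20899] [LOST]
Segment 4: SEQ = 20900, len = 314 B, covers [20900, 21213]
In-order data received: bytes [19129, 20064] (segments 1..2).
Segment 3 missing -> gap begins at byte 20065; later segments buffered out of order.
Cumulative ACK = next expected in-order byte = 19129 + 438 + 498 = 20065

20065


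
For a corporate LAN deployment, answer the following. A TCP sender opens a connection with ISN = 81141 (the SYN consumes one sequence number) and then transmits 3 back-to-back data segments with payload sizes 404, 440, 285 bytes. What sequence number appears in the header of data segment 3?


The SYN occupies sequence number ISN = 81141, so the first data byte is ISN + 1 = 81142.
SEQ of data segment i = (ISN + 1) + sum of payload sizes of segments 1..i-1.
Segment 1: SEQ = 81142, payload = 404 bytes
Segment 2: SEQ = 81546, payload = 440 bytes
Segment 3: SEQ = 81986, payload = 285 bytes
SEQ of segment 3 = 81142 + 404 + 440 = 81986

81986


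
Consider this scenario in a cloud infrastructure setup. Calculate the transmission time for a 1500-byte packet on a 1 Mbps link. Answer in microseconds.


Given: packet = 1500 bytes, bandwidth = 1 Mbps
Packet in bits = 1500 * 8 = 12000 bits
Bandwidth = 1 * 10^6 = 1000000 bps
Time = 12000 / 1000000 seconds
Time in us = 12000 * 10^6 / 1000000 = 12000

12000


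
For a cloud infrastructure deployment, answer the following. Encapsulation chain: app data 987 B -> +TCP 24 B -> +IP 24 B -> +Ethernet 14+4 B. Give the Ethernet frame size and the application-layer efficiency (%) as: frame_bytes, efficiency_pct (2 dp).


TCP segment = 987 + 24 = 1011 B
IP packet = 1011 + 24 = 1035 B
Ethernet frame = 1035 + 14 + 4 = 1053 B
Efficiency = app / frame = 987 / 1053 = 0.937322 = 93.7322% -> 93.73% (2 dp)

1053, 93.73


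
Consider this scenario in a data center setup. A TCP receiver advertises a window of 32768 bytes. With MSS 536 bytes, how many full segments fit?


Given: RWND = 32768 bytes, MSS = 536 bytes
Full segments = floor(RWND / MSS)
Full segments = floor(32768 / 536)
Full segments = floor(61.1343) = 61

61


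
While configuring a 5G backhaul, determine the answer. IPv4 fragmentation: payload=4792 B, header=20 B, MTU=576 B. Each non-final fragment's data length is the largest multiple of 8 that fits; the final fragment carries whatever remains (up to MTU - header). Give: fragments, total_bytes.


Max data per non-final fragment = floor((MTU - header)/8)*8 = floor((576 - 20)/8)*8 = floor(556/8)*8 = 552 B
Final fragment needs no 8-byte alignment: it can carry up to MTU - header = 556 B
Non-final fragments needed = ceil((payload - 556) / 552) = ceil(4236/552) = ceil(7.6739) = 8
Number of fragments = 8 + 1 = 9
Fragment sizes (data): 8 * 552 B + 376 B (last, 376 <= 556 OK)
Total bytes sent = payload + n_frags * header = 4792 + 9*20 = 4792 + 180 = 4972 B

9, 4972


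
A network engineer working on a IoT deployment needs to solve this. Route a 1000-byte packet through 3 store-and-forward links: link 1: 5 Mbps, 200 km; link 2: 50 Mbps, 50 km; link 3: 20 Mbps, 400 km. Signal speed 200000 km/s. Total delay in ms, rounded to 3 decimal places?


Packet = 1000 bytes = 8000 bits. Store-and-forward: sum (t_trans + t_prop) per link.
Link 1: t_trans = 8000/(5*10^6) s = 1.6000 ms; t_prop = 200/200000 s = 1.0000 ms; subtotal = 2.6000 ms
Link 2: t_trans = 8000/(50*10^6) s = 0.1600 ms; t_prop = 50/200000 s = 0.2500 ms; subtotal = 0.4100 ms
Link 3: t_trans = 8000/(20*10^6) s = 0.4000 ms; t_prop = 400/200000 s = 2.0000 ms; subtotal = 2.4000 ms
End-to-end = 2.6000 + 0.4100 + 2.4000 = 5.4100 ms -> 5.410 ms (3 dp)

5.410


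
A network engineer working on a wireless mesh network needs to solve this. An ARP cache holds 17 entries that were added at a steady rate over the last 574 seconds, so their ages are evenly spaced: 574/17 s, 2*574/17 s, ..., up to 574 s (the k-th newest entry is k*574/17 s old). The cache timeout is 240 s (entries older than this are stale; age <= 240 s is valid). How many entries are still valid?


Ages are k * 574/17 s for k = 1..17 (spacing = 33.7647 s).
Entry k is valid iff k * 574/17 <= 240 iff k <= 17 * 240 / 574 = 7.1080
n_valid = floor(7.1080) = 7
(n_stale = 17 - 7 = 10)

7


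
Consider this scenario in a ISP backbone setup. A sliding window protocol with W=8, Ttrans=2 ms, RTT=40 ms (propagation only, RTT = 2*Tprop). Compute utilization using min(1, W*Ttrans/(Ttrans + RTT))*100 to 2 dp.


Given: W = 8, Ttrans = 2 ms, RTT = 40 ms (= 2 * Tprop, Tprop = 20 ms)
Cycle time = Ttrans + RTT = 2 + 40 = 42 ms (first packet sent until its ACK returns)
W * Ttrans = 8 * 2 = 16 ms of sending per cycle
W * Ttrans / (Ttrans + RTT) = 16 / 42 = 0.380952
U = min(1, 0.380952) = 0.380952
U% = 38.10%

38.10


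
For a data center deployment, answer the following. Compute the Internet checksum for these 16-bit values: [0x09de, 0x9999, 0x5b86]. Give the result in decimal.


Given words: [0x09de, 0x9999, 0x5b86]
Step 1: Sum all words
Raw sum = 2526 + 39321 + 23430 = 65277
One's complement = ~65277 & 0xFFFF = 258

258


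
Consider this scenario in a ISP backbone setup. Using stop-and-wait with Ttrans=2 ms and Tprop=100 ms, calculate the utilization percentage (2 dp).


Given: Ttrans = 2 ms, Tprop = 100 ms
RTT = 2 * Tprop = 2 * 100 = 200 ms
U = Ttrans / (Ttrans + RTT)
U = 2 / (2 + 200)
U = 2 / 202 = 0.009901
U% = 0.99%

0.99


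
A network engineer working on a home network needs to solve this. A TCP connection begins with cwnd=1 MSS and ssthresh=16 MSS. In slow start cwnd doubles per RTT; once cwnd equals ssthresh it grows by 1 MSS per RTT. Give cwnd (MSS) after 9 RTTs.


RTT 0: cwnd = 1 MSS (initial)
RTT 1: cwnd = 2 MSS (slow start, doubled)
RTT 2: cwnd = 4 MSS (slow start, doubled)
RTT 3: cwnd = 8 MSS (slow start, doubled)
RTT 4: cwnd = 16 MSS (slow start, doubled)
RTT 5: cwnd = 17 MSS (congestion avoidance, +1)
RTT 6: cwnd = 18 MSS (congestion avoidance, +1)
RTT 7: cwnd = 19 MSS (congestion avoidance, +1)
RTT 8: cwnd = 20 MSS (congestion avoidance, +1)
RTT 9: cwnd = 21 MSS (congestion avoidance, +1)

21


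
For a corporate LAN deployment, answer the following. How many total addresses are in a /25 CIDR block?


Given: CIDR prefix /25
Host bits = 32 - 25 = 7
Total addresses = 2^7 = 128

128


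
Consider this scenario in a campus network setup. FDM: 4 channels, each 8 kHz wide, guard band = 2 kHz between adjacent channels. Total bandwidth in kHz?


Given: 4 channels, 8 kHz each, guard = 2 kHz
Channel bandwidth = 4 * 8 = 32 kHz
Guard bands = 3 gaps * 2 kHz = 6 kHz
Total = 32 + 6 = 38 kHz

38


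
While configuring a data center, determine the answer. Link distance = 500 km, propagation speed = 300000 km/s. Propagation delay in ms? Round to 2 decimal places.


Given: distance = 500 km, speed = 300000 km/s
Delay = distance / speed = 500 / 300000 seconds
Delay in ms = 500 * 1000 / 300000
Delay = 1.6667 ms
Rounded to 2 dp = 1.67 ms

1.67


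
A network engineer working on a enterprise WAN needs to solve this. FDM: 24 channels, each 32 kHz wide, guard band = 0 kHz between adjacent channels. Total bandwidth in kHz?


Given: 24 channels, 32 kHz each, guard = 0 kHz
Channel bandwidth = 24 * 32 = 768 kHz
Guard bands = 23 gaps * 0 kHz = 0 kHz
Total = 768 + 0 = 768 kHz

768


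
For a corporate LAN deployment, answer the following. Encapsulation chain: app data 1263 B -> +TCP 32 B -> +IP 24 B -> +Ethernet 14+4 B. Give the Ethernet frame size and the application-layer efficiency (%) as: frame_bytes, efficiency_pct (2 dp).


TCP segment = 1263 + 32 = 1295 B
IP packet = 1295 + 24 = 1319 B
Ethernet frame = 1319 + 14 + 4 = 1337 B
Efficiency = app / frame = 1263 / 1337 = 0.944652 = 94.4652% -> 94.47% (2 dp)

1337, 94.47


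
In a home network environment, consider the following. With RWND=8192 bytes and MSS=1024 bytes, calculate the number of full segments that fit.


Given: RWND = 8192 bytes, MSS = 1024 bytes
Full segments = floor(RWND / MSS)
Full segments = floor(8192 / 1024)
Full segments = floor(8.0) = 8

8


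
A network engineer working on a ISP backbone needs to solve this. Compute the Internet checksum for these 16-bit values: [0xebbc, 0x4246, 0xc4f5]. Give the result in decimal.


Given words: [0xebbc, 0x4246, 0xc4f5]
Step 1: Sum all words
Raw sum = 60348 + 16966 + 50421 = 127735
Step 2: Fold carry: (62199 + 1) = 62200
One's complement = ~62200 & 0xFFFF = 3335

3335


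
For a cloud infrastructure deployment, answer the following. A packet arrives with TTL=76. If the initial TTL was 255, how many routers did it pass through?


Given: initial TTL = 255, received TTL = 76
Hops = initial TTL - received TTL
Hops = 255 - 76 = 179

179


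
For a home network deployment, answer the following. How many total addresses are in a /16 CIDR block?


Given: CIDR prefix /16
Host bits = 32 - 16 = 16
Total addresses = 2^16 = 65536

65536


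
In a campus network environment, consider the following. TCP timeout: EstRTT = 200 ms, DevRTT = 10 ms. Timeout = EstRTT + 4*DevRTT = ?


Given: EstRTT = 200 ms, DevRTT = 10 ms
Timeout = EstRTT + 4 * DevRTT
4 * DevRTT = 4 * 10 = 40
Timeout = 200 + 40 = 240 ms

240


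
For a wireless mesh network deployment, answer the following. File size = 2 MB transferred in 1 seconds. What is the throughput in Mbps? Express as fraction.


Given: file = 2 MB, time = 1 s
File in Mb = 2 * 8 = 16 Mb
Throughput = 16 / 1 Mbps
Throughput = 16 Mbps

16


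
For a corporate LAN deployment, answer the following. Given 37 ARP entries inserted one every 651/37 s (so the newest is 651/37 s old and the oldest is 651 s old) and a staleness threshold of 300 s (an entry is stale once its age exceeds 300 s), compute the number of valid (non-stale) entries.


Ages are k * 651/37 s for k = 1..37 (spacing = 17.5946 s).
Entry k is valid iff k * 651/37 <= 300 iff k <= 37 * 300 / 651 = 17.0507
n_valid = floor(17.0507) = 17
(n_stale = 37 - 17 = 20)

17


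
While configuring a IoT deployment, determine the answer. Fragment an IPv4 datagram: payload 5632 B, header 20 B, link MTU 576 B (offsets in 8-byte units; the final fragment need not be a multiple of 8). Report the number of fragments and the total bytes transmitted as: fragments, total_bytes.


Max data per non-final fragment = floor((MTU - header)/8)*8 = floor((576 - 20)/8)*8 = floor(556/8)*8 = 552 B
Final fragment needs no 8-byte alignment: it can carry up to MTU - header = 556 B
Non-final fragments needed = ceil((payload - 556) / 552) = ceil(5076/552) = ceil(9.1957) = 10
Number of fragments = 10 + 1 = 11
Fragment sizes (data): 10 * 552 B + 112 B (last, 112 <= 556 OK)
Total bytes sent = payload + n_frags * header = 5632 + 11*20 = 5632 + 220 = 5852 B

11, 5852


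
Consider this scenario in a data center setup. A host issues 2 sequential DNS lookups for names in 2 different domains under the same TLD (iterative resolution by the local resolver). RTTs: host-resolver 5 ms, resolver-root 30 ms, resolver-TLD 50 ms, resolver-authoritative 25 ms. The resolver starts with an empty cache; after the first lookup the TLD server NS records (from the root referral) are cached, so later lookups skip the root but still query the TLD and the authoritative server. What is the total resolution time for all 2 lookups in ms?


Lookup 1 (cold cache): local + root + TLD + auth = 5 + 30 + 50 + 25 = 110 ms
Lookups 2..2 (TLD NS cached -> skip root; new domain -> still ask TLD and auth): local + TLD + auth = 5 + 50 + 25 = 80 ms each
Remaining 1 lookups: 1 * 80 = 80 ms
Total = 110 + 80 = 190 ms

190


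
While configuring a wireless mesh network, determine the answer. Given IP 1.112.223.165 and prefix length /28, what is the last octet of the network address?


Given: IP = 1.112.223.165, prefix = /28
Subnet mask = 255.255.255.240
Last octet of IP: 165
Last octet of mask: 240
Network last octet = 165 AND 240 = 160

160


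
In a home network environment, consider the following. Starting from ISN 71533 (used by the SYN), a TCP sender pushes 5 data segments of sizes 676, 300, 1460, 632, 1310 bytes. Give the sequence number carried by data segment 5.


The SYN occupies sequence number ISN = 71533, so the first data byte is ISN + 1 = 71534.
SEQ of data segment i = (ISN + 1) + sum of payload sizes of segments 1..i-1.
Segment 1: SEQ = 71534, payload = 676 bytes
Segment 2: SEQ = 72210, payload = 300 bytes
Segment 3: SEQ = 72510, payload = 1460 bytes
Segment 4: SEQ = 73970, payload = 632 bytes
Segment 5: SEQ = 74602, payload = 1310 bytes
SEQ of segment 5 = 71534 + 676 + 300 + 1460 + 632 = 74602

74602


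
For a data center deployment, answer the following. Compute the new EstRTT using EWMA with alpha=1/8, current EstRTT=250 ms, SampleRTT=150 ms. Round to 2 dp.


Given: EstRTT = 250 ms, SampleRTT = 150 ms, alpha = 1/8
New EstRTT = (1 - alpha) * EstRTT + alpha * SampleRTT
(7/8) * 250 = 218.75
(1/8) * 150 = 18.75
New EstRTT = 218.75 + 18.75 = 237.5 ms -> 237.50 ms (2 dp)

237.50


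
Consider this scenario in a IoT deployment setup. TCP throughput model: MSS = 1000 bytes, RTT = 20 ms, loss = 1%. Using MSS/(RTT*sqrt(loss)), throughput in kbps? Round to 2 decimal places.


Given: MSS = 1000 bytes, RTT = 20 ms, loss = 1%
RTT in seconds = 20 / 1000 = 0.02
Loss rate = 1% = 0.01
sqrt(loss) = sqrt(0.01) = 0.1
Throughput (bytes/s) = 1000 / (0.02 * 0.1) = 500000.0000
Throughput (kbps) = 500000.0000 * 8 / 1000 = 4000.000000 -> 4000.00 kbps (2 dp)

4000.00


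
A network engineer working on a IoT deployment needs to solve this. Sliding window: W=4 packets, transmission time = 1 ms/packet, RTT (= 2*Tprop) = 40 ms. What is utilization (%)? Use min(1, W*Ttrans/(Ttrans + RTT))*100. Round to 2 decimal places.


Given: W = 4, Ttrans = 1 ms, RTT = 40 ms (= 2 * Tprop, Tprop = 20 ms)
Cycle time = Ttrans + RTT = 1 + 40 = 41 ms (first packet sent until its ACK returns)
W * Ttrans = 4 * 1 = 4 ms of sending per cycle
W * Ttrans / (Ttrans + RTT) = 4 / 41 = 0.097561
U = min(1, 0.097561) = 0.097561
U% = 9.76%

9.76


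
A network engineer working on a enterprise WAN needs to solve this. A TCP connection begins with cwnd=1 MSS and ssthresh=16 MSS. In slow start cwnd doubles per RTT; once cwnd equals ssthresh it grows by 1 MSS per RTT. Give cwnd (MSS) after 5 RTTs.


RTT 0: cwnd = 1 MSS (initial)
RTT 1: cwnd = 2 MSS (slow start, doubled)
RTT 2: cwnd = 4 MSS (slow start, doubled)
RTT 3: cwnd = 8 MSS (slow start, doubled)
RTT 4: cwnd = 16 MSS (slow start, doubled)
RTT 5: cwnd = 17 MSS (congestion avoidance, +1)

17


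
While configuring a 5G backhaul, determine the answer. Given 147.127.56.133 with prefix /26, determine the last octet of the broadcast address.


Given: IP = 147.127.56.133, prefix = /26
Host bits = 32 - 26 = 6
Network last octet = 133 AND mask = 128
Host part size = 2^6 - 1 = 63
Broadcast last octet = 128 OR 63 = 191

191


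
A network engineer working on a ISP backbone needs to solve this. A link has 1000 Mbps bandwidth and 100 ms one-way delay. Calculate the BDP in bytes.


Given: bandwidth = 1000 Mbps, delay = 100 ms
BDP in bits = 1000 * 10^6 * 100 / 1000
BDP in bits = 100000000
BDP in bytes = 100000000 / 8 = 12500000

12500000


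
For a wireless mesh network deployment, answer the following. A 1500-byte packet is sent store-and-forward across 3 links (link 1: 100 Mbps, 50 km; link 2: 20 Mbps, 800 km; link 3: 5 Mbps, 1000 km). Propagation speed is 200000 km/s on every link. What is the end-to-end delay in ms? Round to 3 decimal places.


Packet = 1500 bytes = 12000 bits. Store-and-forward: sum (t_trans + t_prop) per link.
Link 1: t_trans = 12000/(100*10^6) s = 0.1200 ms; t_prop = 50/200000 s = 0.2500 ms; subtotal = 0.3700 ms
Link 2: t_trans = 12000/(20*10^6) s = 0.6000 ms; t_prop = 800/200000 s = 4.0000 ms; subtotal = 4.6000 ms
Link 3: t_trans = 12000/(5*10^6) s = 2.4000 ms; t_prop = 1000/200000 s = 5.0000 ms; subtotal = 7.4000 ms
End-to-end = 0.3700 + 4.6000 + 7.4000 = 12.3700 ms -> 12.370 ms (3 dp)

12.370


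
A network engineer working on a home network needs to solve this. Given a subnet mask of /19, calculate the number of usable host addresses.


Given: subnet mask /19
Host bits = 32 - 19 = 13
Total addresses = 2^13 = 8192
Usable hosts = 8192 - 2 (network + broadcast) = 8190

8190


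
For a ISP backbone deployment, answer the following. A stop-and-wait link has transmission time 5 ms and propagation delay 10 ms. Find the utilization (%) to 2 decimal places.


Given: Ttrans = 5 ms, Tprop = 10 ms
RTT = 2 * Tprop = 2 * 10 = 20 ms
U = Ttrans / (Ttrans + RTT)
U = 5 / (5 + 20)
U = 5 / 25 = 0.2
U% = 20.00%

20.00


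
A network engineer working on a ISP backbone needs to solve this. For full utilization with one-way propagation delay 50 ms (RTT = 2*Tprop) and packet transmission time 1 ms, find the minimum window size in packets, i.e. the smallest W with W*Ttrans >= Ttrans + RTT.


Given: Ttrans = 1 ms, RTT = 100 ms (= 2 * Tprop, Tprop = 50 ms)
Time until first ACK returns = Ttrans + RTT = 1 + 100 = 101 ms
Need W * Ttrans >= Ttrans + RTT  ->  W >= (Ttrans + RTT) / Ttrans
(Ttrans + RTT) / Ttrans = 101 / 1 = 101
W_min = ceil(101) = 101

101


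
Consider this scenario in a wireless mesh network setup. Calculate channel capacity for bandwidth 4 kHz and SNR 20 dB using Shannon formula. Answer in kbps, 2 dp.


Given: B = 4 kHz, SNR = 20 dB
SNR linear = 10^(20/10) = 100
1 + SNR = 101
log2(101) = 6.6582114828
C = 4 * 1000 * 6.6582114828 = 26632.8459 bps
C = 26.632846 kbps -> 26.63 kbps (2 dp)

26.63


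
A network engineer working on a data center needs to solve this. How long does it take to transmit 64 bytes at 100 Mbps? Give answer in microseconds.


Given: packet = 64 bytes, bandwidth = 100 Mbps
Packet in bits = 64 * 8 = 512 bits
Bandwidth = 100 * 10^6 = 100000000 bps
Time = 512 / 100000000 seconds
Time in us = 512 * 10^6 / 100000000 = 5.12

5.12


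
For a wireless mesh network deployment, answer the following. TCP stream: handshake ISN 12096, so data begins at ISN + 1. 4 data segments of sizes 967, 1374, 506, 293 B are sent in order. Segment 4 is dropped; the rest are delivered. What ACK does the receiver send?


SYN uses sequence number 12096; first data byte = ISN + 1 = 12097.
Segment 1: SEQ = 12097, len = 967 B, covers [12097, 13063]
Segment 2: SEQ = 13064, len = 1374 B, covers [13064, 14437]
Segment 3: SEQ = 14438, len = 506 B, covers [14438, 14943]
Segment 4: SEQ = 14944, len = 293 B, covers [14944, 15236] [LOST]
In-order data received: bytes [12097, 14943] (segments 1..3).
Segment 4 missing -> gap begins at byte 14944.
Cumulative ACK = next expected in-order byte = 12097 + 967 + 1374 + 506 = 14944

14944


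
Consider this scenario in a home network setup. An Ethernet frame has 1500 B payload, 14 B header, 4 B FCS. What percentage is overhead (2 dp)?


Given: payload = 1500 B, header = 14 B, trailer = 4 B
Overhead bytes = header + trailer = 14 + 4 = 18
Total frame = payload + overhead = 1500 + 18 = 1518
Overhead % = 18 / 1518 * 100 = 1.1858% -> 1.19% (2 dp)

1.19


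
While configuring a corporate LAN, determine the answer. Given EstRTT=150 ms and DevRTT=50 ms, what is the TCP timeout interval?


Given: EstRTT = 150 ms, DevRTT = 50 ms
Timeout = EstRTT + 4 * DevRTT
4 * DevRTT = 4 * 50 = 200
Timeout = 150 + 200 = 350 ms

350


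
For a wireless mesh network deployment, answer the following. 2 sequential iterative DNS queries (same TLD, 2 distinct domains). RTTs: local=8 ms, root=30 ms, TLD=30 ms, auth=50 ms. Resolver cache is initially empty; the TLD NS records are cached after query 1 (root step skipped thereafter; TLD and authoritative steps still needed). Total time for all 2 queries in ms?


Lookup 1 (cold cache): local + root + TLD + auth = 8 + 30 + 30 + 50 = 118 ms
Lookups 2..2 (TLD NS cached -> skip root; new domain -> still ask TLD and auth): local + TLD + auth = 8 + 30 + 50 = 88 ms each
Remaining 1 lookups: 1 * 88 = 88 ms
Total = 118 + 88 = 206 ms

206
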